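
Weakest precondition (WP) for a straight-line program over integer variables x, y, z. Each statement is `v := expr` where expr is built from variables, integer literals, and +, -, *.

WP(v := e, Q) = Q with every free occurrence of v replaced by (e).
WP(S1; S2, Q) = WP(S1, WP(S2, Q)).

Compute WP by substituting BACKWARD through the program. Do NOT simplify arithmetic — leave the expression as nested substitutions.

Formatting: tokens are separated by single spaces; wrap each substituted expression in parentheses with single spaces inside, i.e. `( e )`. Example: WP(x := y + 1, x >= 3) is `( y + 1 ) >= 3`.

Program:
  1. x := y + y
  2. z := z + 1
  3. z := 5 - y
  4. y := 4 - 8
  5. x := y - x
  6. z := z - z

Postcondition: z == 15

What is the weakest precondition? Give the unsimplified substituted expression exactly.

Answer: ( ( 5 - y ) - ( 5 - y ) ) == 15

Derivation:
post: z == 15
stmt 6: z := z - z  -- replace 1 occurrence(s) of z with (z - z)
  => ( z - z ) == 15
stmt 5: x := y - x  -- replace 0 occurrence(s) of x with (y - x)
  => ( z - z ) == 15
stmt 4: y := 4 - 8  -- replace 0 occurrence(s) of y with (4 - 8)
  => ( z - z ) == 15
stmt 3: z := 5 - y  -- replace 2 occurrence(s) of z with (5 - y)
  => ( ( 5 - y ) - ( 5 - y ) ) == 15
stmt 2: z := z + 1  -- replace 0 occurrence(s) of z with (z + 1)
  => ( ( 5 - y ) - ( 5 - y ) ) == 15
stmt 1: x := y + y  -- replace 0 occurrence(s) of x with (y + y)
  => ( ( 5 - y ) - ( 5 - y ) ) == 15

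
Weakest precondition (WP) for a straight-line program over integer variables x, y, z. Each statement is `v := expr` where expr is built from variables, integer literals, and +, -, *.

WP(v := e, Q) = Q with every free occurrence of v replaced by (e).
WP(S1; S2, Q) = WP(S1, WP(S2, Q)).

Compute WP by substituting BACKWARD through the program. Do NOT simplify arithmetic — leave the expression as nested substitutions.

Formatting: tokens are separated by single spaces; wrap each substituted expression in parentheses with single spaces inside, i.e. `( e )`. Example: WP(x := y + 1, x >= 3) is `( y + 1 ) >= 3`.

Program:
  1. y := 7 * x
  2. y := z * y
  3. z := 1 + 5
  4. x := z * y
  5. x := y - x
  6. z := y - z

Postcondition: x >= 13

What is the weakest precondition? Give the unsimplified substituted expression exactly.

Answer: ( ( z * ( 7 * x ) ) - ( ( 1 + 5 ) * ( z * ( 7 * x ) ) ) ) >= 13

Derivation:
post: x >= 13
stmt 6: z := y - z  -- replace 0 occurrence(s) of z with (y - z)
  => x >= 13
stmt 5: x := y - x  -- replace 1 occurrence(s) of x with (y - x)
  => ( y - x ) >= 13
stmt 4: x := z * y  -- replace 1 occurrence(s) of x with (z * y)
  => ( y - ( z * y ) ) >= 13
stmt 3: z := 1 + 5  -- replace 1 occurrence(s) of z with (1 + 5)
  => ( y - ( ( 1 + 5 ) * y ) ) >= 13
stmt 2: y := z * y  -- replace 2 occurrence(s) of y with (z * y)
  => ( ( z * y ) - ( ( 1 + 5 ) * ( z * y ) ) ) >= 13
stmt 1: y := 7 * x  -- replace 2 occurrence(s) of y with (7 * x)
  => ( ( z * ( 7 * x ) ) - ( ( 1 + 5 ) * ( z * ( 7 * x ) ) ) ) >= 13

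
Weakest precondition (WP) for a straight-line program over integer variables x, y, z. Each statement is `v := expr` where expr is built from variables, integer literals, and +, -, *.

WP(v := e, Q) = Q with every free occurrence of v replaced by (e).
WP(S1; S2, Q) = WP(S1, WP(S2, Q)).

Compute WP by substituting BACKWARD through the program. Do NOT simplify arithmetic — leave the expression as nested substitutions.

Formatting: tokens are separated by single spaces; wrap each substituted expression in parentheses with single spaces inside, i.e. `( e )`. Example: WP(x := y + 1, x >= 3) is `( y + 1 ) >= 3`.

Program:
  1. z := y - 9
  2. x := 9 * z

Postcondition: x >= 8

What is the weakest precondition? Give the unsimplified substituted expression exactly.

post: x >= 8
stmt 2: x := 9 * z  -- replace 1 occurrence(s) of x with (9 * z)
  => ( 9 * z ) >= 8
stmt 1: z := y - 9  -- replace 1 occurrence(s) of z with (y - 9)
  => ( 9 * ( y - 9 ) ) >= 8

Answer: ( 9 * ( y - 9 ) ) >= 8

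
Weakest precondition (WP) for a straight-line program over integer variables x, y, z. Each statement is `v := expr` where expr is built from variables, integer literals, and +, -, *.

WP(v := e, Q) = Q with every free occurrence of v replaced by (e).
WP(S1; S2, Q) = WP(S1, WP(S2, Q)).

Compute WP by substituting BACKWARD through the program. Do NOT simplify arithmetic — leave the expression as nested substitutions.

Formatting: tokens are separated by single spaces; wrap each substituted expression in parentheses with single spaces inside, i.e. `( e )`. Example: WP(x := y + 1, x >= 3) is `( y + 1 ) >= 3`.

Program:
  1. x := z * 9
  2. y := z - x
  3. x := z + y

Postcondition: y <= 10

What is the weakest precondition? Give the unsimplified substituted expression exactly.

post: y <= 10
stmt 3: x := z + y  -- replace 0 occurrence(s) of x with (z + y)
  => y <= 10
stmt 2: y := z - x  -- replace 1 occurrence(s) of y with (z - x)
  => ( z - x ) <= 10
stmt 1: x := z * 9  -- replace 1 occurrence(s) of x with (z * 9)
  => ( z - ( z * 9 ) ) <= 10

Answer: ( z - ( z * 9 ) ) <= 10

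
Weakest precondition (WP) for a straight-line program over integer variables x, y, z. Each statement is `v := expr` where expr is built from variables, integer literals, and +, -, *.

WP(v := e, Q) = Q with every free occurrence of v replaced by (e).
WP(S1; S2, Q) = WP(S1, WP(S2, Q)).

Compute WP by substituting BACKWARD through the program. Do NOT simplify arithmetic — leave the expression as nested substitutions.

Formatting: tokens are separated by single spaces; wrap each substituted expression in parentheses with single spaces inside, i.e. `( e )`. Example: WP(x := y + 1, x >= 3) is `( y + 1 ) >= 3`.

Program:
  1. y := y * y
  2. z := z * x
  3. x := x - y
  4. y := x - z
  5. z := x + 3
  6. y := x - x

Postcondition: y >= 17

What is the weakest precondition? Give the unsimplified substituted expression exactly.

post: y >= 17
stmt 6: y := x - x  -- replace 1 occurrence(s) of y with (x - x)
  => ( x - x ) >= 17
stmt 5: z := x + 3  -- replace 0 occurrence(s) of z with (x + 3)
  => ( x - x ) >= 17
stmt 4: y := x - z  -- replace 0 occurrence(s) of y with (x - z)
  => ( x - x ) >= 17
stmt 3: x := x - y  -- replace 2 occurrence(s) of x with (x - y)
  => ( ( x - y ) - ( x - y ) ) >= 17
stmt 2: z := z * x  -- replace 0 occurrence(s) of z with (z * x)
  => ( ( x - y ) - ( x - y ) ) >= 17
stmt 1: y := y * y  -- replace 2 occurrence(s) of y with (y * y)
  => ( ( x - ( y * y ) ) - ( x - ( y * y ) ) ) >= 17

Answer: ( ( x - ( y * y ) ) - ( x - ( y * y ) ) ) >= 17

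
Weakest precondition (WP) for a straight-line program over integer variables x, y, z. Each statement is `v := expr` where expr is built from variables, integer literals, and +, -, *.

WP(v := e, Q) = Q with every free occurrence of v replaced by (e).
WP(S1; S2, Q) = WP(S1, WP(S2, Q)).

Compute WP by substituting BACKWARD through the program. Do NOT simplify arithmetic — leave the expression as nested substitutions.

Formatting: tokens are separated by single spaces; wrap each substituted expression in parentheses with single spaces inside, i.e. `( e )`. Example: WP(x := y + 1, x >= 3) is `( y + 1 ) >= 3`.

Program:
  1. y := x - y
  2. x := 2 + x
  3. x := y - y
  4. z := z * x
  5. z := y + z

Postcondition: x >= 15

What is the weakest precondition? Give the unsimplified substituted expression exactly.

Answer: ( ( x - y ) - ( x - y ) ) >= 15

Derivation:
post: x >= 15
stmt 5: z := y + z  -- replace 0 occurrence(s) of z with (y + z)
  => x >= 15
stmt 4: z := z * x  -- replace 0 occurrence(s) of z with (z * x)
  => x >= 15
stmt 3: x := y - y  -- replace 1 occurrence(s) of x with (y - y)
  => ( y - y ) >= 15
stmt 2: x := 2 + x  -- replace 0 occurrence(s) of x with (2 + x)
  => ( y - y ) >= 15
stmt 1: y := x - y  -- replace 2 occurrence(s) of y with (x - y)
  => ( ( x - y ) - ( x - y ) ) >= 15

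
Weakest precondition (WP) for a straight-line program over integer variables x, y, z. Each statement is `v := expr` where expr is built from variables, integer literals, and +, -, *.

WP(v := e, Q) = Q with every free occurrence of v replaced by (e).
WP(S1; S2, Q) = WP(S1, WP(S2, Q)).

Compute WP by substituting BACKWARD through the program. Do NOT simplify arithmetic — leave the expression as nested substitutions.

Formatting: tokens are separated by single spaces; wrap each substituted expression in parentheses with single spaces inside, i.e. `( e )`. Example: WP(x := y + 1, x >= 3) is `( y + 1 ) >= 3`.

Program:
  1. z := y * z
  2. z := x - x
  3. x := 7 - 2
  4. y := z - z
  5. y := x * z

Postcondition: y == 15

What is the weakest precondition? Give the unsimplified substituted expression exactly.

Answer: ( ( 7 - 2 ) * ( x - x ) ) == 15

Derivation:
post: y == 15
stmt 5: y := x * z  -- replace 1 occurrence(s) of y with (x * z)
  => ( x * z ) == 15
stmt 4: y := z - z  -- replace 0 occurrence(s) of y with (z - z)
  => ( x * z ) == 15
stmt 3: x := 7 - 2  -- replace 1 occurrence(s) of x with (7 - 2)
  => ( ( 7 - 2 ) * z ) == 15
stmt 2: z := x - x  -- replace 1 occurrence(s) of z with (x - x)
  => ( ( 7 - 2 ) * ( x - x ) ) == 15
stmt 1: z := y * z  -- replace 0 occurrence(s) of z with (y * z)
  => ( ( 7 - 2 ) * ( x - x ) ) == 15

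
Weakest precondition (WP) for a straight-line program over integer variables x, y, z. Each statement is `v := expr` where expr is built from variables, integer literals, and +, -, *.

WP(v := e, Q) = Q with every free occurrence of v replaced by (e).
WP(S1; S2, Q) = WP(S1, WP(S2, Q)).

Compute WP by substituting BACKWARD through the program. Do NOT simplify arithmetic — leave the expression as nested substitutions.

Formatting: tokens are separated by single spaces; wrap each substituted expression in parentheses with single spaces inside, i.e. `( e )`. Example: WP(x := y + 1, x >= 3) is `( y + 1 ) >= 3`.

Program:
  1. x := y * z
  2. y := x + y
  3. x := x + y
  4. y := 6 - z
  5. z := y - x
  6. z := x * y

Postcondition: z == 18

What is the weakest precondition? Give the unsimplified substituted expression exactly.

post: z == 18
stmt 6: z := x * y  -- replace 1 occurrence(s) of z with (x * y)
  => ( x * y ) == 18
stmt 5: z := y - x  -- replace 0 occurrence(s) of z with (y - x)
  => ( x * y ) == 18
stmt 4: y := 6 - z  -- replace 1 occurrence(s) of y with (6 - z)
  => ( x * ( 6 - z ) ) == 18
stmt 3: x := x + y  -- replace 1 occurrence(s) of x with (x + y)
  => ( ( x + y ) * ( 6 - z ) ) == 18
stmt 2: y := x + y  -- replace 1 occurrence(s) of y with (x + y)
  => ( ( x + ( x + y ) ) * ( 6 - z ) ) == 18
stmt 1: x := y * z  -- replace 2 occurrence(s) of x with (y * z)
  => ( ( ( y * z ) + ( ( y * z ) + y ) ) * ( 6 - z ) ) == 18

Answer: ( ( ( y * z ) + ( ( y * z ) + y ) ) * ( 6 - z ) ) == 18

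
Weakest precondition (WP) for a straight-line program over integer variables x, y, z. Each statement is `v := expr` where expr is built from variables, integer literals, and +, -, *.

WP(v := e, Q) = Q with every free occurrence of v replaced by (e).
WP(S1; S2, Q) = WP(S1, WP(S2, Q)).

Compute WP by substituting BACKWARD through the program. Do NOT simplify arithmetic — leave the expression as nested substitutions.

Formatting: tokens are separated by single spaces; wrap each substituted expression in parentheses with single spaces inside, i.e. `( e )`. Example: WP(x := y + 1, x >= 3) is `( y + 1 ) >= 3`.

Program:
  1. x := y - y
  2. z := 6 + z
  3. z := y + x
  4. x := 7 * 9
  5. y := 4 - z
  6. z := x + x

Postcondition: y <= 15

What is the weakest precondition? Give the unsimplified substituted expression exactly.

post: y <= 15
stmt 6: z := x + x  -- replace 0 occurrence(s) of z with (x + x)
  => y <= 15
stmt 5: y := 4 - z  -- replace 1 occurrence(s) of y with (4 - z)
  => ( 4 - z ) <= 15
stmt 4: x := 7 * 9  -- replace 0 occurrence(s) of x with (7 * 9)
  => ( 4 - z ) <= 15
stmt 3: z := y + x  -- replace 1 occurrence(s) of z with (y + x)
  => ( 4 - ( y + x ) ) <= 15
stmt 2: z := 6 + z  -- replace 0 occurrence(s) of z with (6 + z)
  => ( 4 - ( y + x ) ) <= 15
stmt 1: x := y - y  -- replace 1 occurrence(s) of x with (y - y)
  => ( 4 - ( y + ( y - y ) ) ) <= 15

Answer: ( 4 - ( y + ( y - y ) ) ) <= 15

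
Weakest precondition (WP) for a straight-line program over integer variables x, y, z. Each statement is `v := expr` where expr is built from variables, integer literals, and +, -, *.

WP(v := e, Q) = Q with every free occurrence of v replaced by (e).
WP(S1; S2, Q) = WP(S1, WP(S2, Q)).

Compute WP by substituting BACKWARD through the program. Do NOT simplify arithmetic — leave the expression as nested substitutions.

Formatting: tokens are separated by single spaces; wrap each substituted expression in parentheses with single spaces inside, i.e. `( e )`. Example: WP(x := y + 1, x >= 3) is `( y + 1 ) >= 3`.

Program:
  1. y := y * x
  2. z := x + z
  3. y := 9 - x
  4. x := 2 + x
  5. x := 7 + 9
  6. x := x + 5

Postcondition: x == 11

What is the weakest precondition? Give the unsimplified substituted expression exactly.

post: x == 11
stmt 6: x := x + 5  -- replace 1 occurrence(s) of x with (x + 5)
  => ( x + 5 ) == 11
stmt 5: x := 7 + 9  -- replace 1 occurrence(s) of x with (7 + 9)
  => ( ( 7 + 9 ) + 5 ) == 11
stmt 4: x := 2 + x  -- replace 0 occurrence(s) of x with (2 + x)
  => ( ( 7 + 9 ) + 5 ) == 11
stmt 3: y := 9 - x  -- replace 0 occurrence(s) of y with (9 - x)
  => ( ( 7 + 9 ) + 5 ) == 11
stmt 2: z := x + z  -- replace 0 occurrence(s) of z with (x + z)
  => ( ( 7 + 9 ) + 5 ) == 11
stmt 1: y := y * x  -- replace 0 occurrence(s) of y with (y * x)
  => ( ( 7 + 9 ) + 5 ) == 11

Answer: ( ( 7 + 9 ) + 5 ) == 11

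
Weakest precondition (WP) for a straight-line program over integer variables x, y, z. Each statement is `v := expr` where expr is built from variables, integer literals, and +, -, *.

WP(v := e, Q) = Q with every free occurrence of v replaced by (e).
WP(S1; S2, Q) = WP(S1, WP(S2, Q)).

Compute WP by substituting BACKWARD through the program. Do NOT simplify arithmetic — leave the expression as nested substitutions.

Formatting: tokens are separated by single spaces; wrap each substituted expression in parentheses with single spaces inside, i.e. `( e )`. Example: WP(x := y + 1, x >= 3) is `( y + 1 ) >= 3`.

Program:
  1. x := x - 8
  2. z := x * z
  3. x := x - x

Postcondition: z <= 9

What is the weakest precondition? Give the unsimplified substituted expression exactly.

Answer: ( ( x - 8 ) * z ) <= 9

Derivation:
post: z <= 9
stmt 3: x := x - x  -- replace 0 occurrence(s) of x with (x - x)
  => z <= 9
stmt 2: z := x * z  -- replace 1 occurrence(s) of z with (x * z)
  => ( x * z ) <= 9
stmt 1: x := x - 8  -- replace 1 occurrence(s) of x with (x - 8)
  => ( ( x - 8 ) * z ) <= 9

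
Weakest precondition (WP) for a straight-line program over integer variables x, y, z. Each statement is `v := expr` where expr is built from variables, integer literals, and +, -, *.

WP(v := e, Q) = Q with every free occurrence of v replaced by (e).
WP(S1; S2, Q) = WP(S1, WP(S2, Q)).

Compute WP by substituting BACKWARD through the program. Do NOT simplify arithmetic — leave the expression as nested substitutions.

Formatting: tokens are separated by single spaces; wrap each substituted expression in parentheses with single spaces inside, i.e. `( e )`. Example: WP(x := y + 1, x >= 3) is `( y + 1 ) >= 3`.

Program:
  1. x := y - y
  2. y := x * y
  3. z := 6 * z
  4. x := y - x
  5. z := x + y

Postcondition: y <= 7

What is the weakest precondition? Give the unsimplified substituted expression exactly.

Answer: ( ( y - y ) * y ) <= 7

Derivation:
post: y <= 7
stmt 5: z := x + y  -- replace 0 occurrence(s) of z with (x + y)
  => y <= 7
stmt 4: x := y - x  -- replace 0 occurrence(s) of x with (y - x)
  => y <= 7
stmt 3: z := 6 * z  -- replace 0 occurrence(s) of z with (6 * z)
  => y <= 7
stmt 2: y := x * y  -- replace 1 occurrence(s) of y with (x * y)
  => ( x * y ) <= 7
stmt 1: x := y - y  -- replace 1 occurrence(s) of x with (y - y)
  => ( ( y - y ) * y ) <= 7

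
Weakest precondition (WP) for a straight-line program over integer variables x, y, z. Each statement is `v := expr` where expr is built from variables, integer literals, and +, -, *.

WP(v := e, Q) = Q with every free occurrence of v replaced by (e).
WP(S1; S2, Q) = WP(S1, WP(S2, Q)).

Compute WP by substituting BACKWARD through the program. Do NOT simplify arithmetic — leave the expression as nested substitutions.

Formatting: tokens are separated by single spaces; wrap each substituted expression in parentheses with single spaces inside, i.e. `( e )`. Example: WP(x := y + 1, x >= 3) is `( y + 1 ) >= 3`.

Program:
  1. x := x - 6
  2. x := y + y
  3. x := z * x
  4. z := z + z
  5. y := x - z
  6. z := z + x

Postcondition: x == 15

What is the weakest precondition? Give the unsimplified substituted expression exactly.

post: x == 15
stmt 6: z := z + x  -- replace 0 occurrence(s) of z with (z + x)
  => x == 15
stmt 5: y := x - z  -- replace 0 occurrence(s) of y with (x - z)
  => x == 15
stmt 4: z := z + z  -- replace 0 occurrence(s) of z with (z + z)
  => x == 15
stmt 3: x := z * x  -- replace 1 occurrence(s) of x with (z * x)
  => ( z * x ) == 15
stmt 2: x := y + y  -- replace 1 occurrence(s) of x with (y + y)
  => ( z * ( y + y ) ) == 15
stmt 1: x := x - 6  -- replace 0 occurrence(s) of x with (x - 6)
  => ( z * ( y + y ) ) == 15

Answer: ( z * ( y + y ) ) == 15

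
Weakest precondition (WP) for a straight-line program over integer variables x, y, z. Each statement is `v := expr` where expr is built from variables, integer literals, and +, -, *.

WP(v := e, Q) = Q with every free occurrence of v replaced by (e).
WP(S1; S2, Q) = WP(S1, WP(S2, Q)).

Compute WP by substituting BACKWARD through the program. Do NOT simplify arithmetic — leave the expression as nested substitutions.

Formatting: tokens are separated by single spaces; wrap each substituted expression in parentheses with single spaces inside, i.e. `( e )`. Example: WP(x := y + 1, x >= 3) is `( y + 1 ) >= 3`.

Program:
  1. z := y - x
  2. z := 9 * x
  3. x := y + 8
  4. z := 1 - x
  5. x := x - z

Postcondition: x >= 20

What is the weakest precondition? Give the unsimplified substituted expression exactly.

Answer: ( ( y + 8 ) - ( 1 - ( y + 8 ) ) ) >= 20

Derivation:
post: x >= 20
stmt 5: x := x - z  -- replace 1 occurrence(s) of x with (x - z)
  => ( x - z ) >= 20
stmt 4: z := 1 - x  -- replace 1 occurrence(s) of z with (1 - x)
  => ( x - ( 1 - x ) ) >= 20
stmt 3: x := y + 8  -- replace 2 occurrence(s) of x with (y + 8)
  => ( ( y + 8 ) - ( 1 - ( y + 8 ) ) ) >= 20
stmt 2: z := 9 * x  -- replace 0 occurrence(s) of z with (9 * x)
  => ( ( y + 8 ) - ( 1 - ( y + 8 ) ) ) >= 20
stmt 1: z := y - x  -- replace 0 occurrence(s) of z with (y - x)
  => ( ( y + 8 ) - ( 1 - ( y + 8 ) ) ) >= 20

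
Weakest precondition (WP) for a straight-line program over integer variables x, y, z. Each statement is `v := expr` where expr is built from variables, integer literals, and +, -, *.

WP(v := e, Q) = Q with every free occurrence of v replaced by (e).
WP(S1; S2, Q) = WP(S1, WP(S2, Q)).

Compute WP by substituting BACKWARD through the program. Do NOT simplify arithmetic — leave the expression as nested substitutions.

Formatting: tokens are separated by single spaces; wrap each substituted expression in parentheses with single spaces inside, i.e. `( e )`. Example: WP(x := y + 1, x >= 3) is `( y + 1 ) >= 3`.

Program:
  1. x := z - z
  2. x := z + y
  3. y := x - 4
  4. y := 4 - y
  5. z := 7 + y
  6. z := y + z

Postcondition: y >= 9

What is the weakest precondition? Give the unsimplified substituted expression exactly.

Answer: ( 4 - ( ( z + y ) - 4 ) ) >= 9

Derivation:
post: y >= 9
stmt 6: z := y + z  -- replace 0 occurrence(s) of z with (y + z)
  => y >= 9
stmt 5: z := 7 + y  -- replace 0 occurrence(s) of z with (7 + y)
  => y >= 9
stmt 4: y := 4 - y  -- replace 1 occurrence(s) of y with (4 - y)
  => ( 4 - y ) >= 9
stmt 3: y := x - 4  -- replace 1 occurrence(s) of y with (x - 4)
  => ( 4 - ( x - 4 ) ) >= 9
stmt 2: x := z + y  -- replace 1 occurrence(s) of x with (z + y)
  => ( 4 - ( ( z + y ) - 4 ) ) >= 9
stmt 1: x := z - z  -- replace 0 occurrence(s) of x with (z - z)
  => ( 4 - ( ( z + y ) - 4 ) ) >= 9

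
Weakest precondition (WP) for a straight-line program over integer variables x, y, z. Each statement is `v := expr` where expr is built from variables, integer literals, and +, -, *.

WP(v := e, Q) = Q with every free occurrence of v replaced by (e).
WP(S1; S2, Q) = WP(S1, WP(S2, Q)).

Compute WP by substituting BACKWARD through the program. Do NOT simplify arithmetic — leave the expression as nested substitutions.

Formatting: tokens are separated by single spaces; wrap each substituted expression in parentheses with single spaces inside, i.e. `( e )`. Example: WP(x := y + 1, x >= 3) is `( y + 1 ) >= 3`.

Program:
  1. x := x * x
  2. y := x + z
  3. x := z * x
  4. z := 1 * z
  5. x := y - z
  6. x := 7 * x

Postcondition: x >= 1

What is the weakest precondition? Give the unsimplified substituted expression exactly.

post: x >= 1
stmt 6: x := 7 * x  -- replace 1 occurrence(s) of x with (7 * x)
  => ( 7 * x ) >= 1
stmt 5: x := y - z  -- replace 1 occurrence(s) of x with (y - z)
  => ( 7 * ( y - z ) ) >= 1
stmt 4: z := 1 * z  -- replace 1 occurrence(s) of z with (1 * z)
  => ( 7 * ( y - ( 1 * z ) ) ) >= 1
stmt 3: x := z * x  -- replace 0 occurrence(s) of x with (z * x)
  => ( 7 * ( y - ( 1 * z ) ) ) >= 1
stmt 2: y := x + z  -- replace 1 occurrence(s) of y with (x + z)
  => ( 7 * ( ( x + z ) - ( 1 * z ) ) ) >= 1
stmt 1: x := x * x  -- replace 1 occurrence(s) of x with (x * x)
  => ( 7 * ( ( ( x * x ) + z ) - ( 1 * z ) ) ) >= 1

Answer: ( 7 * ( ( ( x * x ) + z ) - ( 1 * z ) ) ) >= 1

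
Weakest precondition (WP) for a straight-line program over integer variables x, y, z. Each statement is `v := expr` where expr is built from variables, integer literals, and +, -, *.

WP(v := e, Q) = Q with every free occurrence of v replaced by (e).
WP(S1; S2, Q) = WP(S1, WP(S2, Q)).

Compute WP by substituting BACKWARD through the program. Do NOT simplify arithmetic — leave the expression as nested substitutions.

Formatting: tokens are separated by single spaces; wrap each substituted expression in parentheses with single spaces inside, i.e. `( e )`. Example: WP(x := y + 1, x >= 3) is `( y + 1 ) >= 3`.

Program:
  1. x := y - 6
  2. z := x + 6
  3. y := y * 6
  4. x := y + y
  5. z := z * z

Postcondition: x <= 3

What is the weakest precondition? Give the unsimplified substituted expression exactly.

Answer: ( ( y * 6 ) + ( y * 6 ) ) <= 3

Derivation:
post: x <= 3
stmt 5: z := z * z  -- replace 0 occurrence(s) of z with (z * z)
  => x <= 3
stmt 4: x := y + y  -- replace 1 occurrence(s) of x with (y + y)
  => ( y + y ) <= 3
stmt 3: y := y * 6  -- replace 2 occurrence(s) of y with (y * 6)
  => ( ( y * 6 ) + ( y * 6 ) ) <= 3
stmt 2: z := x + 6  -- replace 0 occurrence(s) of z with (x + 6)
  => ( ( y * 6 ) + ( y * 6 ) ) <= 3
stmt 1: x := y - 6  -- replace 0 occurrence(s) of x with (y - 6)
  => ( ( y * 6 ) + ( y * 6 ) ) <= 3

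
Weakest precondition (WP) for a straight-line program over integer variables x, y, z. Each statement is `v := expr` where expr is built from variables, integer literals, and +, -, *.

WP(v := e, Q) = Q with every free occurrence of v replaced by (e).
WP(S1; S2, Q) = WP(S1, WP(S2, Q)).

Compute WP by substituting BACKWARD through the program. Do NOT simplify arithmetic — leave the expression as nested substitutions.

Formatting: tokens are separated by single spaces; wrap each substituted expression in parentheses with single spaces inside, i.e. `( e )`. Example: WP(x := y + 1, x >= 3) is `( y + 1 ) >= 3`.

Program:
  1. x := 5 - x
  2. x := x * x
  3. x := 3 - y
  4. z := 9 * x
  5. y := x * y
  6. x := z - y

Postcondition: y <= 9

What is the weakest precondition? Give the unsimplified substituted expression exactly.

post: y <= 9
stmt 6: x := z - y  -- replace 0 occurrence(s) of x with (z - y)
  => y <= 9
stmt 5: y := x * y  -- replace 1 occurrence(s) of y with (x * y)
  => ( x * y ) <= 9
stmt 4: z := 9 * x  -- replace 0 occurrence(s) of z with (9 * x)
  => ( x * y ) <= 9
stmt 3: x := 3 - y  -- replace 1 occurrence(s) of x with (3 - y)
  => ( ( 3 - y ) * y ) <= 9
stmt 2: x := x * x  -- replace 0 occurrence(s) of x with (x * x)
  => ( ( 3 - y ) * y ) <= 9
stmt 1: x := 5 - x  -- replace 0 occurrence(s) of x with (5 - x)
  => ( ( 3 - y ) * y ) <= 9

Answer: ( ( 3 - y ) * y ) <= 9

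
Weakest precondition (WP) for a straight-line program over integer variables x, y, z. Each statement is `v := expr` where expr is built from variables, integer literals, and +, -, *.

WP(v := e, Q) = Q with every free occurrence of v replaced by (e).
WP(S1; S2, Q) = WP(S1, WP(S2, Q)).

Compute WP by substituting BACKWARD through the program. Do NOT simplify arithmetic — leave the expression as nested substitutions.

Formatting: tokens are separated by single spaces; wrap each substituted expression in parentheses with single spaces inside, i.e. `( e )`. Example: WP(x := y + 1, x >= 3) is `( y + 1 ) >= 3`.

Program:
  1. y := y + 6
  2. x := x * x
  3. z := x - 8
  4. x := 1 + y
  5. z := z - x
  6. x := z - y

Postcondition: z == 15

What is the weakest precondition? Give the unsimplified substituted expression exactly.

Answer: ( ( ( x * x ) - 8 ) - ( 1 + ( y + 6 ) ) ) == 15

Derivation:
post: z == 15
stmt 6: x := z - y  -- replace 0 occurrence(s) of x with (z - y)
  => z == 15
stmt 5: z := z - x  -- replace 1 occurrence(s) of z with (z - x)
  => ( z - x ) == 15
stmt 4: x := 1 + y  -- replace 1 occurrence(s) of x with (1 + y)
  => ( z - ( 1 + y ) ) == 15
stmt 3: z := x - 8  -- replace 1 occurrence(s) of z with (x - 8)
  => ( ( x - 8 ) - ( 1 + y ) ) == 15
stmt 2: x := x * x  -- replace 1 occurrence(s) of x with (x * x)
  => ( ( ( x * x ) - 8 ) - ( 1 + y ) ) == 15
stmt 1: y := y + 6  -- replace 1 occurrence(s) of y with (y + 6)
  => ( ( ( x * x ) - 8 ) - ( 1 + ( y + 6 ) ) ) == 15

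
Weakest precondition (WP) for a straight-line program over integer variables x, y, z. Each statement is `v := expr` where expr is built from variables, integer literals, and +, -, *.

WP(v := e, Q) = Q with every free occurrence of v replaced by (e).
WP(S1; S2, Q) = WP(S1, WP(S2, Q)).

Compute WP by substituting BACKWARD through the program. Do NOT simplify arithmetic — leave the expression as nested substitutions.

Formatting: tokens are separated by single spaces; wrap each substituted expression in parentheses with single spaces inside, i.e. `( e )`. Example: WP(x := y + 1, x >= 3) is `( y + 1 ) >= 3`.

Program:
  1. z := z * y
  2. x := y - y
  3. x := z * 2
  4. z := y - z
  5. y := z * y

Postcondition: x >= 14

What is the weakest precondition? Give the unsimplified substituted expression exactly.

post: x >= 14
stmt 5: y := z * y  -- replace 0 occurrence(s) of y with (z * y)
  => x >= 14
stmt 4: z := y - z  -- replace 0 occurrence(s) of z with (y - z)
  => x >= 14
stmt 3: x := z * 2  -- replace 1 occurrence(s) of x with (z * 2)
  => ( z * 2 ) >= 14
stmt 2: x := y - y  -- replace 0 occurrence(s) of x with (y - y)
  => ( z * 2 ) >= 14
stmt 1: z := z * y  -- replace 1 occurrence(s) of z with (z * y)
  => ( ( z * y ) * 2 ) >= 14

Answer: ( ( z * y ) * 2 ) >= 14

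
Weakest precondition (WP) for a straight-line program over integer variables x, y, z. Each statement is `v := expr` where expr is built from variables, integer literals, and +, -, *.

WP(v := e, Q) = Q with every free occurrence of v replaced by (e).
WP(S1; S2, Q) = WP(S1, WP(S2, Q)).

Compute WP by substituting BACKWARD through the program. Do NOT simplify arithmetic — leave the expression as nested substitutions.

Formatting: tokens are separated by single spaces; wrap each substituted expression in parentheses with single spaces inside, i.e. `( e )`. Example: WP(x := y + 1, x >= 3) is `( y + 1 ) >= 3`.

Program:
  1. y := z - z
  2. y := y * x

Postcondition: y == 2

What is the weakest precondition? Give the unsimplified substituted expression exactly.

Answer: ( ( z - z ) * x ) == 2

Derivation:
post: y == 2
stmt 2: y := y * x  -- replace 1 occurrence(s) of y with (y * x)
  => ( y * x ) == 2
stmt 1: y := z - z  -- replace 1 occurrence(s) of y with (z - z)
  => ( ( z - z ) * x ) == 2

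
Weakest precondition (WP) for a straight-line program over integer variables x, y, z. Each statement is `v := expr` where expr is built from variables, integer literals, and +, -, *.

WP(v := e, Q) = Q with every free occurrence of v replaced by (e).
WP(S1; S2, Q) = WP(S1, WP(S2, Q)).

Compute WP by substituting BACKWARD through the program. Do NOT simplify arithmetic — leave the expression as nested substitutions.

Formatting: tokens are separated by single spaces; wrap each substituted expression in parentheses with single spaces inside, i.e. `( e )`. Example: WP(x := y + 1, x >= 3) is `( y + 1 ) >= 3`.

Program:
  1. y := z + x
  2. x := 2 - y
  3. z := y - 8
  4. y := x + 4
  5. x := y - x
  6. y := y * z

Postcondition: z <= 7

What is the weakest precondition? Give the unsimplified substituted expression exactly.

Answer: ( ( z + x ) - 8 ) <= 7

Derivation:
post: z <= 7
stmt 6: y := y * z  -- replace 0 occurrence(s) of y with (y * z)
  => z <= 7
stmt 5: x := y - x  -- replace 0 occurrence(s) of x with (y - x)
  => z <= 7
stmt 4: y := x + 4  -- replace 0 occurrence(s) of y with (x + 4)
  => z <= 7
stmt 3: z := y - 8  -- replace 1 occurrence(s) of z with (y - 8)
  => ( y - 8 ) <= 7
stmt 2: x := 2 - y  -- replace 0 occurrence(s) of x with (2 - y)
  => ( y - 8 ) <= 7
stmt 1: y := z + x  -- replace 1 occurrence(s) of y with (z + x)
  => ( ( z + x ) - 8 ) <= 7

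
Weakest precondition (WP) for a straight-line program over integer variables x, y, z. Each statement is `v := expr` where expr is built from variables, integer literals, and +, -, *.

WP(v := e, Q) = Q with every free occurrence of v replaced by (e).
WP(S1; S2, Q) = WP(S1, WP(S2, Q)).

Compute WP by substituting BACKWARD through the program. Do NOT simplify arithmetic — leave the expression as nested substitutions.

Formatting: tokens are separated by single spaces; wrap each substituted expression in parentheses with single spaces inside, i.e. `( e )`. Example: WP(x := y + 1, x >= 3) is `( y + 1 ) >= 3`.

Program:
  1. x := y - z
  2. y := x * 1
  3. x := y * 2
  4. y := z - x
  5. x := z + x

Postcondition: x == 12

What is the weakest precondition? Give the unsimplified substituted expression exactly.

post: x == 12
stmt 5: x := z + x  -- replace 1 occurrence(s) of x with (z + x)
  => ( z + x ) == 12
stmt 4: y := z - x  -- replace 0 occurrence(s) of y with (z - x)
  => ( z + x ) == 12
stmt 3: x := y * 2  -- replace 1 occurrence(s) of x with (y * 2)
  => ( z + ( y * 2 ) ) == 12
stmt 2: y := x * 1  -- replace 1 occurrence(s) of y with (x * 1)
  => ( z + ( ( x * 1 ) * 2 ) ) == 12
stmt 1: x := y - z  -- replace 1 occurrence(s) of x with (y - z)
  => ( z + ( ( ( y - z ) * 1 ) * 2 ) ) == 12

Answer: ( z + ( ( ( y - z ) * 1 ) * 2 ) ) == 12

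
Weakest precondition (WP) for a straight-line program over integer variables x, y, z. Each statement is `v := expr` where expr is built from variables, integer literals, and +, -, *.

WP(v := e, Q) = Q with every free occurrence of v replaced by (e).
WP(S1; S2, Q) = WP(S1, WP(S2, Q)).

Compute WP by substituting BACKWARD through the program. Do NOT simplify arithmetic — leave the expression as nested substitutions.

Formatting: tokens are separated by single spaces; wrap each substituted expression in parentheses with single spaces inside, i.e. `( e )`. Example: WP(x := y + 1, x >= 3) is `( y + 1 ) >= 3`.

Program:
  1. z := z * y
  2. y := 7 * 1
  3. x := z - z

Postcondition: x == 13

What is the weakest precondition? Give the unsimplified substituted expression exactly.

Answer: ( ( z * y ) - ( z * y ) ) == 13

Derivation:
post: x == 13
stmt 3: x := z - z  -- replace 1 occurrence(s) of x with (z - z)
  => ( z - z ) == 13
stmt 2: y := 7 * 1  -- replace 0 occurrence(s) of y with (7 * 1)
  => ( z - z ) == 13
stmt 1: z := z * y  -- replace 2 occurrence(s) of z with (z * y)
  => ( ( z * y ) - ( z * y ) ) == 13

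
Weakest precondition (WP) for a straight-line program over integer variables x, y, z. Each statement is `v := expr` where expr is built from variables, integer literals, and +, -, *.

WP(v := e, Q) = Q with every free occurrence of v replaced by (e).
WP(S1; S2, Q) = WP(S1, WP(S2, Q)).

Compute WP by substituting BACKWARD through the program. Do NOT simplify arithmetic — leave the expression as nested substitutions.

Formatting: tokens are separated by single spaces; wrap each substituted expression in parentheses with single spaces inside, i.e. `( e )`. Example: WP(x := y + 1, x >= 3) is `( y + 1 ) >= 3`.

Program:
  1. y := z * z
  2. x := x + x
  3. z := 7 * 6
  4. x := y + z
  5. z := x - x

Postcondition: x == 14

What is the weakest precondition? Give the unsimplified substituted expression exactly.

Answer: ( ( z * z ) + ( 7 * 6 ) ) == 14

Derivation:
post: x == 14
stmt 5: z := x - x  -- replace 0 occurrence(s) of z with (x - x)
  => x == 14
stmt 4: x := y + z  -- replace 1 occurrence(s) of x with (y + z)
  => ( y + z ) == 14
stmt 3: z := 7 * 6  -- replace 1 occurrence(s) of z with (7 * 6)
  => ( y + ( 7 * 6 ) ) == 14
stmt 2: x := x + x  -- replace 0 occurrence(s) of x with (x + x)
  => ( y + ( 7 * 6 ) ) == 14
stmt 1: y := z * z  -- replace 1 occurrence(s) of y with (z * z)
  => ( ( z * z ) + ( 7 * 6 ) ) == 14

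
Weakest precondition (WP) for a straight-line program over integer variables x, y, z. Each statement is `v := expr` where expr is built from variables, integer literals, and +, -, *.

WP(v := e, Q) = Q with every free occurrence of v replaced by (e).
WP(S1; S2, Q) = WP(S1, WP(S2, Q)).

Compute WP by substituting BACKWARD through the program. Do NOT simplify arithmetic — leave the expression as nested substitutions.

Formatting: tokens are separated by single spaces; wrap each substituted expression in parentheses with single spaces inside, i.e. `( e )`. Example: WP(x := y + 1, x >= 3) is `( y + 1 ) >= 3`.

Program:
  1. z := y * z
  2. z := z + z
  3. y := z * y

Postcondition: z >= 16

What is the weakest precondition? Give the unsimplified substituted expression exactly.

post: z >= 16
stmt 3: y := z * y  -- replace 0 occurrence(s) of y with (z * y)
  => z >= 16
stmt 2: z := z + z  -- replace 1 occurrence(s) of z with (z + z)
  => ( z + z ) >= 16
stmt 1: z := y * z  -- replace 2 occurrence(s) of z with (y * z)
  => ( ( y * z ) + ( y * z ) ) >= 16

Answer: ( ( y * z ) + ( y * z ) ) >= 16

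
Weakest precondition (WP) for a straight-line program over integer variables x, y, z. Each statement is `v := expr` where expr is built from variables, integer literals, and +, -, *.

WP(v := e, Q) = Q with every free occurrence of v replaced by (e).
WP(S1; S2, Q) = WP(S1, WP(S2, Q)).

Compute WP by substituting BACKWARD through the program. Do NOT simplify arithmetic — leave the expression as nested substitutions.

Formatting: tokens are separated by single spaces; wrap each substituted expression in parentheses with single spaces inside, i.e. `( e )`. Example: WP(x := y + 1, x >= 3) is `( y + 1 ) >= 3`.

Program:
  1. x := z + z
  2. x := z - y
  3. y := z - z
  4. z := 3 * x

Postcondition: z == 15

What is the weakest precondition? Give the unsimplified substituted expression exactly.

post: z == 15
stmt 4: z := 3 * x  -- replace 1 occurrence(s) of z with (3 * x)
  => ( 3 * x ) == 15
stmt 3: y := z - z  -- replace 0 occurrence(s) of y with (z - z)
  => ( 3 * x ) == 15
stmt 2: x := z - y  -- replace 1 occurrence(s) of x with (z - y)
  => ( 3 * ( z - y ) ) == 15
stmt 1: x := z + z  -- replace 0 occurrence(s) of x with (z + z)
  => ( 3 * ( z - y ) ) == 15

Answer: ( 3 * ( z - y ) ) == 15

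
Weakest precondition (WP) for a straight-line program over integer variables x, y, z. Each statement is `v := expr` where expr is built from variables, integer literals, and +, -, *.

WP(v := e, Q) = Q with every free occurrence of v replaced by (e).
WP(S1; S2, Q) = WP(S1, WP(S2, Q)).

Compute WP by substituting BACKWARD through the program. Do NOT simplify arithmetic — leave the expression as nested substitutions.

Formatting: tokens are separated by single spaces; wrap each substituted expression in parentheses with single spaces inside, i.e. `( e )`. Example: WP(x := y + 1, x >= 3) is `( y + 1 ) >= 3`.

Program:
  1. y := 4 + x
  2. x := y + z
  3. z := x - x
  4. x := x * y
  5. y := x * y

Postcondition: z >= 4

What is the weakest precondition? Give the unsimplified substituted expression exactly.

Answer: ( ( ( 4 + x ) + z ) - ( ( 4 + x ) + z ) ) >= 4

Derivation:
post: z >= 4
stmt 5: y := x * y  -- replace 0 occurrence(s) of y with (x * y)
  => z >= 4
stmt 4: x := x * y  -- replace 0 occurrence(s) of x with (x * y)
  => z >= 4
stmt 3: z := x - x  -- replace 1 occurrence(s) of z with (x - x)
  => ( x - x ) >= 4
stmt 2: x := y + z  -- replace 2 occurrence(s) of x with (y + z)
  => ( ( y + z ) - ( y + z ) ) >= 4
stmt 1: y := 4 + x  -- replace 2 occurrence(s) of y with (4 + x)
  => ( ( ( 4 + x ) + z ) - ( ( 4 + x ) + z ) ) >= 4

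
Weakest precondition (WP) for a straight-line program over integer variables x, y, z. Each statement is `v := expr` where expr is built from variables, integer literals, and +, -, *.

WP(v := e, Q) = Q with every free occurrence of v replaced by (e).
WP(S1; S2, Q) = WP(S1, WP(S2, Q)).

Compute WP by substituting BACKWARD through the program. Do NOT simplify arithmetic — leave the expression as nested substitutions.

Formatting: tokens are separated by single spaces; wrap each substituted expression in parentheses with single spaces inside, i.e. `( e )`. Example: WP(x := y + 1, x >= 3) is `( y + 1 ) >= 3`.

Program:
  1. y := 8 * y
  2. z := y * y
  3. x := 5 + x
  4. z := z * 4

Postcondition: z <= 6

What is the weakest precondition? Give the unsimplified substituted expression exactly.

Answer: ( ( ( 8 * y ) * ( 8 * y ) ) * 4 ) <= 6

Derivation:
post: z <= 6
stmt 4: z := z * 4  -- replace 1 occurrence(s) of z with (z * 4)
  => ( z * 4 ) <= 6
stmt 3: x := 5 + x  -- replace 0 occurrence(s) of x with (5 + x)
  => ( z * 4 ) <= 6
stmt 2: z := y * y  -- replace 1 occurrence(s) of z with (y * y)
  => ( ( y * y ) * 4 ) <= 6
stmt 1: y := 8 * y  -- replace 2 occurrence(s) of y with (8 * y)
  => ( ( ( 8 * y ) * ( 8 * y ) ) * 4 ) <= 6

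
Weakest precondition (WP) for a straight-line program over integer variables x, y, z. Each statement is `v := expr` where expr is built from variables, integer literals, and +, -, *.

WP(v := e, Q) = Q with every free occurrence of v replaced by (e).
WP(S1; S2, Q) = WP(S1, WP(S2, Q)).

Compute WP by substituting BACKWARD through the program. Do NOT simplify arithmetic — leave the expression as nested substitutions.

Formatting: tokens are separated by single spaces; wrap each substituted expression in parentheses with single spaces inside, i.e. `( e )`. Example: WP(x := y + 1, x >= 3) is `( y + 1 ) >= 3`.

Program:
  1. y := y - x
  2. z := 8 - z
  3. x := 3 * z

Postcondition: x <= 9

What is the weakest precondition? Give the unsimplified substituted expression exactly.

post: x <= 9
stmt 3: x := 3 * z  -- replace 1 occurrence(s) of x with (3 * z)
  => ( 3 * z ) <= 9
stmt 2: z := 8 - z  -- replace 1 occurrence(s) of z with (8 - z)
  => ( 3 * ( 8 - z ) ) <= 9
stmt 1: y := y - x  -- replace 0 occurrence(s) of y with (y - x)
  => ( 3 * ( 8 - z ) ) <= 9

Answer: ( 3 * ( 8 - z ) ) <= 9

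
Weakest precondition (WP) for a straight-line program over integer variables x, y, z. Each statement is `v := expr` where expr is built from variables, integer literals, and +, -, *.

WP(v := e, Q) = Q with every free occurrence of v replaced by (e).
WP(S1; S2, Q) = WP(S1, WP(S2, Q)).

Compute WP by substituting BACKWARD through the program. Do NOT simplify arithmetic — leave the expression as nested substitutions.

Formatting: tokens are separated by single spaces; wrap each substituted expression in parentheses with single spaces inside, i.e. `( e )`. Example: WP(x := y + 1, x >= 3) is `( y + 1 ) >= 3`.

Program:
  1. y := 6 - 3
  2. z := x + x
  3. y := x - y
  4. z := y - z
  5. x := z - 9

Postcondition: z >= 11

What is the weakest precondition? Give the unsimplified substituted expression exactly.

post: z >= 11
stmt 5: x := z - 9  -- replace 0 occurrence(s) of x with (z - 9)
  => z >= 11
stmt 4: z := y - z  -- replace 1 occurrence(s) of z with (y - z)
  => ( y - z ) >= 11
stmt 3: y := x - y  -- replace 1 occurrence(s) of y with (x - y)
  => ( ( x - y ) - z ) >= 11
stmt 2: z := x + x  -- replace 1 occurrence(s) of z with (x + x)
  => ( ( x - y ) - ( x + x ) ) >= 11
stmt 1: y := 6 - 3  -- replace 1 occurrence(s) of y with (6 - 3)
  => ( ( x - ( 6 - 3 ) ) - ( x + x ) ) >= 11

Answer: ( ( x - ( 6 - 3 ) ) - ( x + x ) ) >= 11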